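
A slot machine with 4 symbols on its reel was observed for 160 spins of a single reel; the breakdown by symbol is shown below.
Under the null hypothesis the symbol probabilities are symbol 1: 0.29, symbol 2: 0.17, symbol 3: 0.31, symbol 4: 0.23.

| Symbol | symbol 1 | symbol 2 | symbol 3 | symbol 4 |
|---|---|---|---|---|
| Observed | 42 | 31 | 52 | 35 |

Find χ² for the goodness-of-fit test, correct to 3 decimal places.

1.152

Expected counts E_i = n·p_i: 160×0.29 = 46.4, 160×0.17 = 27.2, 160×0.31 = 49.6, 160×0.23 = 36.8.
symbol 1: (42 − 46.4)²/46.4 = 19.36/46.4 = 0.4172
symbol 2: (31 − 27.2)²/27.2 = 14.44/27.2 = 0.5309
symbol 3: (52 − 49.6)²/49.6 = 5.76/49.6 = 0.1161
symbol 4: (35 − 36.8)²/36.8 = 3.24/36.8 = 0.0880
Sum = 1.152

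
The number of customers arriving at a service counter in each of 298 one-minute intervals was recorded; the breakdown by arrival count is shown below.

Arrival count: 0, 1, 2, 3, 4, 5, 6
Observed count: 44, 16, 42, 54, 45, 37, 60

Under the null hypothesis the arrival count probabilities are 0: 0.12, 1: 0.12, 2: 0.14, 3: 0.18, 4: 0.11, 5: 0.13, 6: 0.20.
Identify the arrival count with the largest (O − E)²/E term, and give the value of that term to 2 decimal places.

Expected counts E_i = n·p_i: 298×0.12 = 35.76, 298×0.12 = 35.76, 298×0.14 = 41.72, 298×0.18 = 53.64, 298×0.11 = 32.78, 298×0.13 = 38.74, 298×0.20 = 59.6.
cat         O        E   (O−E)²/E
0          44    35.76      1.899
1          16    35.76     10.919
2          42    41.72      0.002
3          54    53.64      0.002
4          45    32.78      4.555
5          37    38.74      0.078
6          60     59.6      0.003
The largest term is for 1: 10.92.

1, 10.92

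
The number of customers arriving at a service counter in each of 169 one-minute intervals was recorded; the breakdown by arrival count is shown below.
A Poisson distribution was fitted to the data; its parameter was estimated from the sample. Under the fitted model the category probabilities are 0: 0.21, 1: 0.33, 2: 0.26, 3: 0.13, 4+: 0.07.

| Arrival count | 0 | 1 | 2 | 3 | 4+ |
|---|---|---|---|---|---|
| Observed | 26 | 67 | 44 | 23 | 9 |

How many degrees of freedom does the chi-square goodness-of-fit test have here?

There are k = 5 categories and 1 parameter estimated from the data, so df = 5 − 1 − 1 = 3.

3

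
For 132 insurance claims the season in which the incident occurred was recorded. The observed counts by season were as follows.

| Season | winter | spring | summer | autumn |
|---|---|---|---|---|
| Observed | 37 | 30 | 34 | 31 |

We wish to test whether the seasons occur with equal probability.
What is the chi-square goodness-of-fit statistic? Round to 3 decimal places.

0.909

Expected count for each of the 4 categories: 132/4 = 33.
χ² = (37−33)²/33 + (30−33)²/33 + (34−33)²/33 + (31−33)²/33
   = 0.4848 + 0.2727 + 0.0303 + 0.1212
Sum = 0.909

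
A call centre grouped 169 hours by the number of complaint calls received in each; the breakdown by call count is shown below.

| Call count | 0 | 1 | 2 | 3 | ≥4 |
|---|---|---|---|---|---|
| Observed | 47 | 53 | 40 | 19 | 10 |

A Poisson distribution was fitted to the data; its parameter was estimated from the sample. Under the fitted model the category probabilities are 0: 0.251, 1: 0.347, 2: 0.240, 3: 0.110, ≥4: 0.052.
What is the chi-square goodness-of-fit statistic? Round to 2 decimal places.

Expected counts E_i = n·p_i: 169×0.251 = 42.419, 169×0.347 = 58.643, 169×0.240 = 40.56, 169×0.110 = 18.59, 169×0.052 = 8.788.
χ² = (47−42.419)²/42.419 + (53−58.643)²/58.643 + (40−40.56)²/40.56 + (19−18.59)²/18.59 + (10−8.788)²/8.788
   = 0.495 + 0.543 + 0.008 + 0.009 + 0.167
Sum = 1.22

1.22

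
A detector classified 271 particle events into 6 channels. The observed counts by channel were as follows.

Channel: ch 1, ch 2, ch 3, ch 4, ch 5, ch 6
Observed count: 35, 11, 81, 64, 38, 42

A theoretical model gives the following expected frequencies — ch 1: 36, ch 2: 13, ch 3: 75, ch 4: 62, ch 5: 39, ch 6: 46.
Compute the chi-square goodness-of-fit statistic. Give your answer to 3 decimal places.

cat         O        E   (O−E)²/E
ch 1       35       36     0.0278
ch 2       11       13     0.3077
ch 3       81       75     0.4800
ch 4       64       62     0.0645
ch 5       38       39     0.0256
ch 6       42       46     0.3478
Sum = 1.253

1.253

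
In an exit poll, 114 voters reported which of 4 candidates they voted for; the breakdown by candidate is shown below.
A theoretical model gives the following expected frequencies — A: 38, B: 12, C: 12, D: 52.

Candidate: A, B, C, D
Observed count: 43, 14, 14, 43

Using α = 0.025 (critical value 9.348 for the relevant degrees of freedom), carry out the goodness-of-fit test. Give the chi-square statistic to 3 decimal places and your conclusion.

cat         O        E   (O−E)²/E
A          43       38     0.6579
B          14       12     0.3333
C          14       12     0.3333
D          43       52     1.5577
Sum = 2.882
df = 3. Since 2.882 < 9.348, we do not reject H₀.

2.882; do not reject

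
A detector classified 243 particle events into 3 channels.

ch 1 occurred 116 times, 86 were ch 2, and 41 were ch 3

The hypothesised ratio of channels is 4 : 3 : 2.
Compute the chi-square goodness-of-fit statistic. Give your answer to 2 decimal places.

Ratio total = 9. Expected counts: 243×4/9 = 108, 243×3/9 = 81, 243×2/9 = 54.
χ² = (116−108)²/108 + (86−81)²/81 + (41−54)²/54
   = 0.593 + 0.309 + 3.130
Sum = 4.03

4.03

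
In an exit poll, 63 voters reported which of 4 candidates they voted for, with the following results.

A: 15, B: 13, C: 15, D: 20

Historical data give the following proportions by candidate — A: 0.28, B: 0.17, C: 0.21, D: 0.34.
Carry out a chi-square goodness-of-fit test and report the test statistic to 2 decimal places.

Expected counts E_i = n·p_i: 63×0.28 = 17.64, 63×0.17 = 10.71, 63×0.21 = 13.23, 63×0.34 = 21.42.
cat         O        E   (O−E)²/E
A          15    17.64      0.395
B          13    10.71      0.490
C          15    13.23      0.237
D          20    21.42      0.094
Sum = 1.22

1.22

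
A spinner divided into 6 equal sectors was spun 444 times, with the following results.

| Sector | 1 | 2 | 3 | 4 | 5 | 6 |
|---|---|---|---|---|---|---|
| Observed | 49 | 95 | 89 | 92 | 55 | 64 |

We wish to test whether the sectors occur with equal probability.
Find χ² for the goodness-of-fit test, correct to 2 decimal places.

28.05

Under H₀ each category has probability 1/6, so each expected count is 444/6 = 74.
1: (49 − 74)²/74 = 625/74 = 8.446
2: (95 − 74)²/74 = 441/74 = 5.959
3: (89 − 74)²/74 = 225/74 = 3.041
4: (92 − 74)²/74 = 324/74 = 4.378
5: (55 − 74)²/74 = 361/74 = 4.878
6: (64 − 74)²/74 = 100/74 = 1.351
Sum = 28.05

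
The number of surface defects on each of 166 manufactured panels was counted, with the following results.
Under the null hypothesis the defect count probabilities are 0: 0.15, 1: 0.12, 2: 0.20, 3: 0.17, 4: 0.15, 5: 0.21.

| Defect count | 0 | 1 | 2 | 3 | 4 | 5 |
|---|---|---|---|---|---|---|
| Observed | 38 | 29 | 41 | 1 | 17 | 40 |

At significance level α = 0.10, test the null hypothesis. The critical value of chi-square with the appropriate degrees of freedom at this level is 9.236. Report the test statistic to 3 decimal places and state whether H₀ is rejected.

Expected counts E_i = n·p_i: 166×0.15 = 24.9, 166×0.12 = 19.92, 166×0.20 = 33.2, 166×0.17 = 28.22, 166×0.15 = 24.9, 166×0.21 = 34.86.
χ² = (38−24.9)²/24.9 + (29−19.92)²/19.92 + (41−33.2)²/33.2 + (1−28.22)²/28.22 + (17−24.9)²/24.9 + (40−34.86)²/34.86
   = 6.8920 + 4.1389 + 1.8325 + 26.2554 + 2.5064 + 0.7579
Sum = 42.383
df = 5. Since 42.383 > 9.236, we reject H₀.

42.383; reject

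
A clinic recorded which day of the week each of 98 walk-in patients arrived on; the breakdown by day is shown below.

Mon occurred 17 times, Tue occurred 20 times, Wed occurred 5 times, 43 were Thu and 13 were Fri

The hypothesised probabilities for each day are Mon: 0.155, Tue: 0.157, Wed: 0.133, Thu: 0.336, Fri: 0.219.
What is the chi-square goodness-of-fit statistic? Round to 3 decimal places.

Expected counts E_i = n·p_i: 98×0.155 = 15.19, 98×0.157 = 15.386, 98×0.133 = 13.034, 98×0.336 = 32.928, 98×0.219 = 21.462.
cat         O        E   (O−E)²/E
Mon        17    15.19     0.2157
Tue        20   15.386     1.3837
Wed         5   13.034     4.9521
Thu        43   32.928     3.0808
Fri        13   21.462     3.3364
Sum = 12.969

12.969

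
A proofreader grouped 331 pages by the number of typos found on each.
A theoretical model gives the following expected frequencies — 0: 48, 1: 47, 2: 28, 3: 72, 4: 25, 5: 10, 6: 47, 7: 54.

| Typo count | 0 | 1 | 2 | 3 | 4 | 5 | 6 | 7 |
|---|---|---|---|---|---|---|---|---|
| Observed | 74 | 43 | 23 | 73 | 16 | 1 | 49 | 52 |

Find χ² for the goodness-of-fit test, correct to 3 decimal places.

0: (74 − 48)²/48 = 676/48 = 14.0833
1: (43 − 47)²/47 = 16/47 = 0.3404
2: (23 − 28)²/28 = 25/28 = 0.8929
3: (73 − 72)²/72 = 1/72 = 0.0139
4: (16 − 25)²/25 = 81/25 = 3.2400
5: (1 − 10)²/10 = 81/10 = 8.1000
6: (49 − 47)²/47 = 4/47 = 0.0851
7: (52 − 54)²/54 = 4/54 = 0.0741
Sum = 26.830

26.830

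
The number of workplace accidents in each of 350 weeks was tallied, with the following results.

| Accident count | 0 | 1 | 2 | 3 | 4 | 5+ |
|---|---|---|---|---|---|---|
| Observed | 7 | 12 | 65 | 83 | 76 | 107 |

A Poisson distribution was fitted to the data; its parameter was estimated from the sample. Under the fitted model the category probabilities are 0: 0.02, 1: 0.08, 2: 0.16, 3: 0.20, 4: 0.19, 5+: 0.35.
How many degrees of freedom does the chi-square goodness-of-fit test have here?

4

There are k = 6 categories and 1 parameter estimated from the data, so df = 6 − 1 − 1 = 4.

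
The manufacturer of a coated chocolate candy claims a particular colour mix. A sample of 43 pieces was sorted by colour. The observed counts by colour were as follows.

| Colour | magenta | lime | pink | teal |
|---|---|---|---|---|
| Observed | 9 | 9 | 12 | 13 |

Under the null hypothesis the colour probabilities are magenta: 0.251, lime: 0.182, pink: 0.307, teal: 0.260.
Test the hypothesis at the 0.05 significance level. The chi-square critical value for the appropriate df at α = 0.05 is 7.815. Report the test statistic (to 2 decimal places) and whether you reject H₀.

Expected counts E_i = n·p_i: 43×0.251 = 10.793, 43×0.182 = 7.826, 43×0.307 = 13.201, 43×0.260 = 11.18.
cat          O        E   (O−E)²/E
magenta      9   10.793      0.298
lime         9    7.826      0.176
pink        12   13.201      0.109
teal        13    11.18      0.296
Sum = 0.88
df = 3. Since 0.88 < 7.815, we do not reject H₀.

0.88; do not reject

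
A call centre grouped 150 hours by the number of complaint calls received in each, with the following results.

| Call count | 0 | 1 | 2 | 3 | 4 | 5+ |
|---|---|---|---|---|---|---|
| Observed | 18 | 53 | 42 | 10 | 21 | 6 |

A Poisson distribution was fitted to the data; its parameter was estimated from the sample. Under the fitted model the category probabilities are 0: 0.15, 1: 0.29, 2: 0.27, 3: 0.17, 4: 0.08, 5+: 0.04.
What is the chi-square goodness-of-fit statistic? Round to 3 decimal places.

Expected counts E_i = n·p_i: 150×0.15 = 22.5, 150×0.29 = 43.5, 150×0.27 = 40.5, 150×0.17 = 25.5, 150×0.08 = 12, 150×0.04 = 6.
0: (18 − 22.5)²/22.5 = 20.25/22.5 = 0.9000
1: (53 − 43.5)²/43.5 = 90.25/43.5 = 2.0747
2: (42 − 40.5)²/40.5 = 2.25/40.5 = 0.0556
3: (10 − 25.5)²/25.5 = 240.25/25.5 = 9.4216
4: (21 − 12)²/12 = 81/12 = 6.7500
5+: (6 − 6)²/6 = 0/6 = 0.0000
Sum = 19.202

19.202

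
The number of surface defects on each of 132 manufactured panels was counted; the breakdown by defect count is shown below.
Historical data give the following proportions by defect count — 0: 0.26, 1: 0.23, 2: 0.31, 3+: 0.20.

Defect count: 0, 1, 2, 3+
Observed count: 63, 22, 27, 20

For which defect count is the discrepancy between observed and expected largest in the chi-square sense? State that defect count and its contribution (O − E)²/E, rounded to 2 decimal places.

Expected counts E_i = n·p_i: 132×0.26 = 34.32, 132×0.23 = 30.36, 132×0.31 = 40.92, 132×0.20 = 26.4.
cat         O        E   (O−E)²/E
0          63    34.32     23.967
1          22    30.36      2.302
2          27    40.92      4.735
3+         20     26.4      1.552
The largest term is for 0: 23.97.

0, 23.97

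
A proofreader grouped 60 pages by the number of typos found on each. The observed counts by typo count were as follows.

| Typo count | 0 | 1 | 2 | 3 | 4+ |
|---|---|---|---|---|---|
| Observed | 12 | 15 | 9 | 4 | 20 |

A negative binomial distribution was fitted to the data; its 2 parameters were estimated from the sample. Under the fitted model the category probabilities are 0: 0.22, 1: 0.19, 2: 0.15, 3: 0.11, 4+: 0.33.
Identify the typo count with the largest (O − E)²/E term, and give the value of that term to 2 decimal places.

1, 1.14

Expected counts E_i = n·p_i: 60×0.22 = 13.2, 60×0.19 = 11.4, 60×0.15 = 9, 60×0.11 = 6.6, 60×0.33 = 19.8.
cat         O        E   (O−E)²/E
0          12     13.2      0.109
1          15     11.4      1.137
2           9        9      0.000
3           4      6.6      1.024
4+         20     19.8      0.002
The largest term is for 1: 1.14.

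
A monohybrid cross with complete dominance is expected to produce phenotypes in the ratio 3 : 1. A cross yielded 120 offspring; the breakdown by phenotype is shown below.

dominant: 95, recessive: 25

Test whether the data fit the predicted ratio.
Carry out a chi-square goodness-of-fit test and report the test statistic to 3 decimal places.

Ratio total = 4. Expected counts: 120×3/4 = 90, 120×1/4 = 30.
cat            O        E   (O−E)²/E
dominant      95       90     0.2778
recessive     25       30     0.8333
Sum = 1.111

1.111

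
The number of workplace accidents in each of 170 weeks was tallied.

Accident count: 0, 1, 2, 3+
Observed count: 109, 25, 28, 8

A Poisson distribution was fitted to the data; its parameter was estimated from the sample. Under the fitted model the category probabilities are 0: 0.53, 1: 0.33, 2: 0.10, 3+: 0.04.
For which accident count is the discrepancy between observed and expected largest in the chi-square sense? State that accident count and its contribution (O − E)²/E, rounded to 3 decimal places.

1, 17.241

Expected counts E_i = n·p_i: 170×0.53 = 90.1, 170×0.33 = 56.1, 170×0.10 = 17, 170×0.04 = 6.8.
cat         O        E   (O−E)²/E
0         109     90.1     3.9646
1          25     56.1    17.2408
2          28       17     7.1176
3+          8      6.8     0.2118
The largest term is for 1: 17.241.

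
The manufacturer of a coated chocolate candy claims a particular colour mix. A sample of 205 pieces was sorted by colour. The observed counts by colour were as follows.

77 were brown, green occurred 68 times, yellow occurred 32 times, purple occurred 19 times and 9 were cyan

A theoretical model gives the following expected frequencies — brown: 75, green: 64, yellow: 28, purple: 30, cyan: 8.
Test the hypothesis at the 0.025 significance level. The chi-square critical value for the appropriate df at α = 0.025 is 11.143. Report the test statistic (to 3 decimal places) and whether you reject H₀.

brown: (77 − 75)²/75 = 4/75 = 0.0533
green: (68 − 64)²/64 = 16/64 = 0.2500
yellow: (32 − 28)²/28 = 16/28 = 0.5714
purple: (19 − 30)²/30 = 121/30 = 4.0333
cyan: (9 − 8)²/8 = 1/8 = 0.1250
Sum = 5.033
df = 4. Since 5.033 < 11.143, we do not reject H₀.

5.033; do not reject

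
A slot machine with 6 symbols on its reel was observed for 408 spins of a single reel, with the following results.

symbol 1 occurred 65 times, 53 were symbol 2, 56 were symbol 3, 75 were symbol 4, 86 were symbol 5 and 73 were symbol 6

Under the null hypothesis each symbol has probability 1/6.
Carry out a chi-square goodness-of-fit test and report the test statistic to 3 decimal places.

11.412

Under H₀ each category has probability 1/6, so each expected count is 408/6 = 68.
χ² = (65−68)²/68 + (53−68)²/68 + (56−68)²/68 + (75−68)²/68 + (86−68)²/68 + (73−68)²/68
   = 0.1324 + 3.3088 + 2.1176 + 0.7206 + 4.7647 + 0.3676
Sum = 11.412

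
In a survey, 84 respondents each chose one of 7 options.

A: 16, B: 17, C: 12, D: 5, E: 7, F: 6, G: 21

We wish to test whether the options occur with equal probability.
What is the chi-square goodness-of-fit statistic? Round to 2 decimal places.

Expected count for each of the 7 categories: 84/7 = 12.
χ² = (16−12)²/12 + (17−12)²/12 + (12−12)²/12 + (5−12)²/12 + (7−12)²/12 + (6−12)²/12 + (21−12)²/12
   = 1.333 + 2.083 + 0.000 + 4.083 + 2.083 + 3.000 + 6.750
Sum = 19.33

19.33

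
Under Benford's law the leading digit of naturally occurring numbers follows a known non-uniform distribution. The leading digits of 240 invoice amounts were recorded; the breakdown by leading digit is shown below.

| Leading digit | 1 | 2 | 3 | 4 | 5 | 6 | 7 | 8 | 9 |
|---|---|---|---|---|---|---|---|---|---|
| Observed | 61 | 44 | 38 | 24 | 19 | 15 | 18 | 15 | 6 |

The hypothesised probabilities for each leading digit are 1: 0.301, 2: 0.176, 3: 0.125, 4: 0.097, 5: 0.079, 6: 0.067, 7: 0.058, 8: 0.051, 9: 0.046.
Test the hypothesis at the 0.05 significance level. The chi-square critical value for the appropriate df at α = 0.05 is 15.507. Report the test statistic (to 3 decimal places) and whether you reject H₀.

8.170; do not reject

Expected counts E_i = n·p_i: 240×0.301 = 72.24, 240×0.176 = 42.24, 240×0.125 = 30, 240×0.097 = 23.28, 240×0.079 = 18.96, 240×0.067 = 16.08, 240×0.058 = 13.92, 240×0.051 = 12.24, 240×0.046 = 11.04.
χ² = (61−72.24)²/72.24 + (44−42.24)²/42.24 + (38−30)²/30 + (24−23.28)²/23.28 + (19−18.96)²/18.96 + (15−16.08)²/16.08 + (18−13.92)²/13.92 + (15−12.24)²/12.24 + (6−11.04)²/11.04
   = 1.7489 + 0.0733 + 2.1333 + 0.0223 + 0.0001 + 0.0725 + 1.1959 + 0.6224 + 2.3009
Sum = 8.170
df = 8. Since 8.170 < 15.507, we do not reject H₀.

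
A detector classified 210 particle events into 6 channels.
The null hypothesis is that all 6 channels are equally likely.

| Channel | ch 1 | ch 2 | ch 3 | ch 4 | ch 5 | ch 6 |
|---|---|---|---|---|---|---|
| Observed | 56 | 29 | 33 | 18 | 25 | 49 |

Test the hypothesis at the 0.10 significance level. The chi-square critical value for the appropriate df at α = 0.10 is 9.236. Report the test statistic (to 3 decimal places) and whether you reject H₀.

Expected count for each of the 6 categories: 210/6 = 35.
ch 1: (56 − 35)²/35 = 441/35 = 12.6000
ch 2: (29 − 35)²/35 = 36/35 = 1.0286
ch 3: (33 − 35)²/35 = 4/35 = 0.1143
ch 4: (18 − 35)²/35 = 289/35 = 8.2571
ch 5: (25 − 35)²/35 = 100/35 = 2.8571
ch 6: (49 − 35)²/35 = 196/35 = 5.6000
Sum = 30.457
df = 5. Since 30.457 > 9.236, we reject H₀.

30.457; reject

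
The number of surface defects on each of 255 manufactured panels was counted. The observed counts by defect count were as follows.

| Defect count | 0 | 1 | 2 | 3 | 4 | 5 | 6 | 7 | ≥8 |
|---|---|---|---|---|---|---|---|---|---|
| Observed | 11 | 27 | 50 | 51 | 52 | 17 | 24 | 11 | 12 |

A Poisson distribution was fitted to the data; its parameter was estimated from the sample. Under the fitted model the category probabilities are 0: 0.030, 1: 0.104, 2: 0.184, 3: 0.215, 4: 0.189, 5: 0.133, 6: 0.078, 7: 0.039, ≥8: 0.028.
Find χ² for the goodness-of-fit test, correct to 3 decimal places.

14.951

Expected counts E_i = n·p_i: 255×0.030 = 7.65, 255×0.104 = 26.52, 255×0.184 = 46.92, 255×0.215 = 54.825, 255×0.189 = 48.195, 255×0.133 = 33.915, 255×0.078 = 19.89, 255×0.039 = 9.945, 255×0.028 = 7.14.
0: (11 − 7.65)²/7.65 = 11.2225/7.65 = 1.4670
1: (27 − 26.52)²/26.52 = 0.2304/26.52 = 0.0087
2: (50 − 46.92)²/46.92 = 9.4864/46.92 = 0.2022
3: (51 − 54.825)²/54.825 = 14.630625/54.825 = 0.2669
4: (52 − 48.195)²/48.195 = 14.478025/48.195 = 0.3004
5: (17 − 33.915)²/33.915 = 286.117225/33.915 = 8.4363
6: (24 − 19.89)²/19.89 = 16.8921/19.89 = 0.8493
7: (11 − 9.945)²/9.945 = 1.113025/9.945 = 0.1119
≥8: (12 − 7.14)²/7.14 = 23.6196/7.14 = 3.3081
Sum = 14.951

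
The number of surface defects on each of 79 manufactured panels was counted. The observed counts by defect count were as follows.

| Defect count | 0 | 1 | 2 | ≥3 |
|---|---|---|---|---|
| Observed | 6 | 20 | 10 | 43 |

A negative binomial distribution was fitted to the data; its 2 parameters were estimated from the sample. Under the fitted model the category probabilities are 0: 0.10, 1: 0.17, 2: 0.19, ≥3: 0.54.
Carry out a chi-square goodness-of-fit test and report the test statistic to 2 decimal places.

5.35

Expected counts E_i = n·p_i: 79×0.10 = 7.9, 79×0.17 = 13.43, 79×0.19 = 15.01, 79×0.54 = 42.66.
χ² = (6−7.9)²/7.9 + (20−13.43)²/13.43 + (10−15.01)²/15.01 + (43−42.66)²/42.66
   = 0.457 + 3.214 + 1.672 + 0.003
Sum = 5.35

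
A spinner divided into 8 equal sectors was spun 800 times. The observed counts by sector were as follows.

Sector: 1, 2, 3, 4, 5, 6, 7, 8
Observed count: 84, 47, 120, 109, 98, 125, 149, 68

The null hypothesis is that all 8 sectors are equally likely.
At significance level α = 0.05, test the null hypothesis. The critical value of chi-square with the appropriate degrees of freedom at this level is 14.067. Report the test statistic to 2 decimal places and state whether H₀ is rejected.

76.00; reject

Expected count for each of the 8 categories: 800/8 = 100.
cat         O        E   (O−E)²/E
1          84      100      2.560
2          47      100     28.090
3         120      100      4.000
4         109      100      0.810
5          98      100      0.040
6         125      100      6.250
7         149      100     24.010
8          68      100     10.240
Sum = 76.00
df = 7. Since 76.00 > 14.067, we reject H₀.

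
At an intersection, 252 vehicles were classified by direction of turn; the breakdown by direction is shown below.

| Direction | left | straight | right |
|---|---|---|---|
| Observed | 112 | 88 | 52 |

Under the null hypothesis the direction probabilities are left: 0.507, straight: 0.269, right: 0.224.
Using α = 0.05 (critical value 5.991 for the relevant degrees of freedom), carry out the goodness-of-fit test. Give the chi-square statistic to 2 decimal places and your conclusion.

8.32; reject

Expected counts E_i = n·p_i: 252×0.507 = 127.764, 252×0.269 = 67.788, 252×0.224 = 56.448.
χ² = (112−127.764)²/127.764 + (88−67.788)²/67.788 + (52−56.448)²/56.448
   = 1.945 + 6.027 + 0.350
Sum = 8.32
df = 2. Since 8.32 > 5.991, we reject H₀.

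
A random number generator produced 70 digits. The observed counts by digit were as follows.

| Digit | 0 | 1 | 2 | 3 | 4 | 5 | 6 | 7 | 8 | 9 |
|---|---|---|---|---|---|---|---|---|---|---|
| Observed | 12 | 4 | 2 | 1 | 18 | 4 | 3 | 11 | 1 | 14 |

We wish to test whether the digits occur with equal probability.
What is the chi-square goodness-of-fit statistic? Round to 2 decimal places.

48.86

Under H₀ each category has probability 1/10, so each expected count is 70/10 = 7.
0: (12 − 7)²/7 = 25/7 = 3.571
1: (4 − 7)²/7 = 9/7 = 1.286
2: (2 − 7)²/7 = 25/7 = 3.571
3: (1 − 7)²/7 = 36/7 = 5.143
4: (18 − 7)²/7 = 121/7 = 17.286
5: (4 − 7)²/7 = 9/7 = 1.286
6: (3 − 7)²/7 = 16/7 = 2.286
7: (11 − 7)²/7 = 16/7 = 2.286
8: (1 − 7)²/7 = 36/7 = 5.143
9: (14 − 7)²/7 = 49/7 = 7.000
Sum = 48.86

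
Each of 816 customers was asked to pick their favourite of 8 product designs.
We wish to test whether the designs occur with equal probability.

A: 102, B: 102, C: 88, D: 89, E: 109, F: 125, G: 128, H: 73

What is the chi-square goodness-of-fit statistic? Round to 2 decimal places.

24.12

Under H₀ each category has probability 1/8, so each expected count is 816/8 = 102.
cat         O        E   (O−E)²/E
A         102      102      0.000
B         102      102      0.000
C          88      102      1.922
D          89      102      1.657
E         109      102      0.480
F         125      102      5.186
G         128      102      6.627
H          73      102      8.245
Sum = 24.12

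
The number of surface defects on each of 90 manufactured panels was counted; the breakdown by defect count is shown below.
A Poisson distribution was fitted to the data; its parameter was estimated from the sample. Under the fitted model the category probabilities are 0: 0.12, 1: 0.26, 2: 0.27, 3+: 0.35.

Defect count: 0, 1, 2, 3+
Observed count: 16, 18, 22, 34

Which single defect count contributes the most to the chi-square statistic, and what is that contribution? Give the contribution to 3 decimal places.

Expected counts E_i = n·p_i: 90×0.12 = 10.8, 90×0.26 = 23.4, 90×0.27 = 24.3, 90×0.35 = 31.5.
0: (16 − 10.8)²/10.8 = 27.04/10.8 = 2.5037
1: (18 − 23.4)²/23.4 = 29.16/23.4 = 1.2462
2: (22 − 24.3)²/24.3 = 5.29/24.3 = 0.2177
3+: (34 − 31.5)²/31.5 = 6.25/31.5 = 0.1984
The largest term is for 0: 2.504.

0, 2.504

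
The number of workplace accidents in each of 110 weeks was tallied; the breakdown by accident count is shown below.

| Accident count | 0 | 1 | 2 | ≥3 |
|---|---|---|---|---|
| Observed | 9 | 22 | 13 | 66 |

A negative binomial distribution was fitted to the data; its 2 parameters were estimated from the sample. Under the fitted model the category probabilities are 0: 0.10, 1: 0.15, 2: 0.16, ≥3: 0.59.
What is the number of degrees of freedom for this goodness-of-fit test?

There are k = 4 categories and 2 parameters estimated from the data, so df = 4 − 1 − 2 = 1.

1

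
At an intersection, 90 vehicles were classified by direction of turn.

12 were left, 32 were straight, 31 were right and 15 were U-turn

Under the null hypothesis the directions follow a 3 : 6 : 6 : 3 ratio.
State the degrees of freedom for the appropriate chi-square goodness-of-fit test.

3

There are k = 4 categories and no parameters were estimated from the data, so df = 4 − 1 = 3.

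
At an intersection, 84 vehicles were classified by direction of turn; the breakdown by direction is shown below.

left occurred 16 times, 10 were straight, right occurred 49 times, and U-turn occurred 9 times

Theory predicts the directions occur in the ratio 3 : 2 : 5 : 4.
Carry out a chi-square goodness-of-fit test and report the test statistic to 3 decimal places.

21.964

Ratio total = 14. Expected counts: 84×3/14 = 18, 84×2/14 = 12, 84×5/14 = 30, 84×4/14 = 24.
left: (16 − 18)²/18 = 4/18 = 0.2222
straight: (10 − 12)²/12 = 4/12 = 0.3333
right: (49 − 30)²/30 = 361/30 = 12.0333
U-turn: (9 − 24)²/24 = 225/24 = 9.3750
Sum = 21.964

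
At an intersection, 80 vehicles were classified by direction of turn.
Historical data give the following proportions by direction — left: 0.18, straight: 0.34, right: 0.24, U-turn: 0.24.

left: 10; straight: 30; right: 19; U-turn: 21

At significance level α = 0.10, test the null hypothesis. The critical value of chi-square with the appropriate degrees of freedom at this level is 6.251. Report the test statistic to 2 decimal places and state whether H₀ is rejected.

1.80; do not reject

Expected counts E_i = n·p_i: 80×0.18 = 14.4, 80×0.34 = 27.2, 80×0.24 = 19.2, 80×0.24 = 19.2.
cat           O        E   (O−E)²/E
left         10     14.4      1.344
straight     30     27.2      0.288
right        19     19.2      0.002
U-turn       21     19.2      0.169
Sum = 1.80
df = 3. Since 1.80 < 6.251, we do not reject H₀.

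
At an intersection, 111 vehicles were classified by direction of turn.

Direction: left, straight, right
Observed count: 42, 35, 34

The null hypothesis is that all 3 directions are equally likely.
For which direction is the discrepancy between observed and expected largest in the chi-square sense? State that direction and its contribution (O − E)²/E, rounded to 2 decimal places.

Under H₀ each category has probability 1/3, so each expected count is 111/3 = 37.
cat           O        E   (O−E)²/E
left         42       37      0.676
straight     35       37      0.108
right        34       37      0.243
The largest term is for left: 0.68.

left, 0.68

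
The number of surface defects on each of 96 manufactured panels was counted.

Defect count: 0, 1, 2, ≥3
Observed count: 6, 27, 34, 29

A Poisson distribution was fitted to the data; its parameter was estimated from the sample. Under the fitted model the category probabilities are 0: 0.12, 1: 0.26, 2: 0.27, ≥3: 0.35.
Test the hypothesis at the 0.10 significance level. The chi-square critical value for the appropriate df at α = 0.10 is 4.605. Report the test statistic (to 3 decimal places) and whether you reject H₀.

5.960; reject

Expected counts E_i = n·p_i: 96×0.12 = 11.52, 96×0.26 = 24.96, 96×0.27 = 25.92, 96×0.35 = 33.6.
0: (6 − 11.52)²/11.52 = 30.4704/11.52 = 2.6450
1: (27 − 24.96)²/24.96 = 4.1616/24.96 = 0.1667
2: (34 − 25.92)²/25.92 = 65.2864/25.92 = 2.5188
≥3: (29 − 33.6)²/33.6 = 21.16/33.6 = 0.6298
Sum = 5.960
df = 2. Since 5.960 > 4.605, we reject H₀.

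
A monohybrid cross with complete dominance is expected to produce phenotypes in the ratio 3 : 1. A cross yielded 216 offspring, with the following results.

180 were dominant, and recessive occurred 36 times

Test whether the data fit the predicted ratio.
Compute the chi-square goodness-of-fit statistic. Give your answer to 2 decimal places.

Ratio total = 4. Expected counts: 216×3/4 = 162, 216×1/4 = 54.
cat            O        E   (O−E)²/E
dominant     180      162      2.000
recessive     36       54      6.000
Sum = 8.00

8.00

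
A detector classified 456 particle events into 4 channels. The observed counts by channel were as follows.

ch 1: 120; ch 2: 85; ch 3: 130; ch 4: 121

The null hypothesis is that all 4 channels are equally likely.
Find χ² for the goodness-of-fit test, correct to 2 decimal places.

Under H₀ each category has probability 1/4, so each expected count is 456/4 = 114.
cat         O        E   (O−E)²/E
ch 1      120      114      0.316
ch 2       85      114      7.377
ch 3      130      114      2.246
ch 4      121      114      0.430
Sum = 10.37

10.37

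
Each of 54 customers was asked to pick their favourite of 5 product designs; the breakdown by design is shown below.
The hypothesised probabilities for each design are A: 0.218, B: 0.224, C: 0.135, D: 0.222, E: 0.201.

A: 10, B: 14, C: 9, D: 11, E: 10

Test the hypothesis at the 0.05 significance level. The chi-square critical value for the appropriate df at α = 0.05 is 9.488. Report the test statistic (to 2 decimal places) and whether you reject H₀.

1.12; do not reject

Expected counts E_i = n·p_i: 54×0.218 = 11.772, 54×0.224 = 12.096, 54×0.135 = 7.29, 54×0.222 = 11.988, 54×0.201 = 10.854.
A: (10 − 11.772)²/11.772 = 3.139984/11.772 = 0.267
B: (14 − 12.096)²/12.096 = 3.625216/12.096 = 0.300
C: (9 − 7.29)²/7.29 = 2.9241/7.29 = 0.401
D: (11 − 11.988)²/11.988 = 0.976144/11.988 = 0.081
E: (10 − 10.854)²/10.854 = 0.729316/10.854 = 0.067
Sum = 1.12
df = 4. Since 1.12 < 9.488, we do not reject H₀.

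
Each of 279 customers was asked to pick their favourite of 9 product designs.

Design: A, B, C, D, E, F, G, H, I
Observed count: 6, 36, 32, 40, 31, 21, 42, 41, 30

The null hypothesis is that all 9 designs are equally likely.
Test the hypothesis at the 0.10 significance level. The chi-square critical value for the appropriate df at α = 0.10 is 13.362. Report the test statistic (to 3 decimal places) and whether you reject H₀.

34.000; reject

Under H₀ each category has probability 1/9, so each expected count is 279/9 = 31.
cat         O        E   (O−E)²/E
A           6       31    20.1613
B          36       31     0.8065
C          32       31     0.0323
D          40       31     2.6129
E          31       31     0.0000
F          21       31     3.2258
G          42       31     3.9032
H          41       31     3.2258
I          30       31     0.0323
Sum = 34.000
df = 8. Since 34.000 > 13.362, we reject H₀.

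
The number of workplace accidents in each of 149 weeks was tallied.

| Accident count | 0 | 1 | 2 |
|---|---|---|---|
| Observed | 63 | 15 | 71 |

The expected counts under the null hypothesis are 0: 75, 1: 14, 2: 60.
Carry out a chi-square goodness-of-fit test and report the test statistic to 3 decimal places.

4.008

χ² = (63−75)²/75 + (15−14)²/14 + (71−60)²/60
   = 1.9200 + 0.0714 + 2.0167
Sum = 4.008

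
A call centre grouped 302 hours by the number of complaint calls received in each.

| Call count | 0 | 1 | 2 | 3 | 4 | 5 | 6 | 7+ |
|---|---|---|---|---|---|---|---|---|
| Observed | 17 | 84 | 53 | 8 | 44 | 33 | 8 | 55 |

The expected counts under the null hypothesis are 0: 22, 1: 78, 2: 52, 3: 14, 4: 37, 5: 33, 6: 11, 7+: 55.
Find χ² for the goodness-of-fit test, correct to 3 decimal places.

6.331

cat         O        E   (O−E)²/E
0          17       22     1.1364
1          84       78     0.4615
2          53       52     0.0192
3           8       14     2.5714
4          44       37     1.3243
5          33       33     0.0000
6           8       11     0.8182
7+         55       55     0.0000
Sum = 6.331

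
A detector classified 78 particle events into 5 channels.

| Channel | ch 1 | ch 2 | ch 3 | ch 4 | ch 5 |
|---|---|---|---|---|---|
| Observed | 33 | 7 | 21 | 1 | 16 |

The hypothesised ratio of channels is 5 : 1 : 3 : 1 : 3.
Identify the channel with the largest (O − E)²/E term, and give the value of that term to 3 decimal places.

ch 4, 4.167

Ratio total = 13. Expected counts: 78×5/13 = 30, 78×1/13 = 6, 78×3/13 = 18, 78×1/13 = 6, 78×3/13 = 18.
cat         O        E   (O−E)²/E
ch 1       33       30     0.3000
ch 2        7        6     0.1667
ch 3       21       18     0.5000
ch 4        1        6     4.1667
ch 5       16       18     0.2222
The largest term is for ch 4: 4.167.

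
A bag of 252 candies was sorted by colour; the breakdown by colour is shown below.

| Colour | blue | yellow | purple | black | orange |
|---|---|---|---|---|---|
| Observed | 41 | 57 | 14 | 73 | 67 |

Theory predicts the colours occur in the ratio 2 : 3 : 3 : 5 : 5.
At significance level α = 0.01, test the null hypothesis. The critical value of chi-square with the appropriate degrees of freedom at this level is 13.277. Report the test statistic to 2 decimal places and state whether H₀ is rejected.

30.32; reject

Ratio total = 18. Expected counts: 252×2/18 = 28, 252×3/18 = 42, 252×3/18 = 42, 252×5/18 = 70, 252×5/18 = 70.
blue: (41 − 28)²/28 = 169/28 = 6.036
yellow: (57 − 42)²/42 = 225/42 = 5.357
purple: (14 − 42)²/42 = 784/42 = 18.667
black: (73 − 70)²/70 = 9/70 = 0.129
orange: (67 − 70)²/70 = 9/70 = 0.129
Sum = 30.32
df = 4. Since 30.32 > 13.277, we reject H₀.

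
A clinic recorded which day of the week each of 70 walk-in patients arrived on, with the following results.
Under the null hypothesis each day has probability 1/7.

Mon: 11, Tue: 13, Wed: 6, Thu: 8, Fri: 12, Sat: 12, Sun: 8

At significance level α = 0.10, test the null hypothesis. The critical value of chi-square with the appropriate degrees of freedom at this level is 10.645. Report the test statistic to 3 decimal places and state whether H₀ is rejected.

4.200; do not reject

Expected count for each of the 7 categories: 70/7 = 10.
Mon: (11 − 10)²/10 = 1/10 = 0.1000
Tue: (13 − 10)²/10 = 9/10 = 0.9000
Wed: (6 − 10)²/10 = 16/10 = 1.6000
Thu: (8 − 10)²/10 = 4/10 = 0.4000
Fri: (12 − 10)²/10 = 4/10 = 0.4000
Sat: (12 − 10)²/10 = 4/10 = 0.4000
Sun: (8 − 10)²/10 = 4/10 = 0.4000
Sum = 4.200
df = 6. Since 4.200 < 10.645, we do not reject H₀.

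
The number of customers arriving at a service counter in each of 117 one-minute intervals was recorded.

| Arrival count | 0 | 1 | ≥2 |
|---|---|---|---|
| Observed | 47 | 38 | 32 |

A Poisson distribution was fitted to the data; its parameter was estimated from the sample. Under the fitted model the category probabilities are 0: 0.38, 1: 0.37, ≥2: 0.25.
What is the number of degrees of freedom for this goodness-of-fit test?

There are k = 3 categories and 1 parameter estimated from the data, so df = 3 − 1 − 1 = 1.

1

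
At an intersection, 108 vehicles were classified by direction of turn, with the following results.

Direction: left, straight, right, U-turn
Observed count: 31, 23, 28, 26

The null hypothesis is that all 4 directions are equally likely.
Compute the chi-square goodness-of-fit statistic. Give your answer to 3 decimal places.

Expected count for each of the 4 categories: 108/4 = 27.
left: (31 − 27)²/27 = 16/27 = 0.5926
straight: (23 − 27)²/27 = 16/27 = 0.5926
right: (28 − 27)²/27 = 1/27 = 0.0370
U-turn: (26 − 27)²/27 = 1/27 = 0.0370
Sum = 1.259

1.259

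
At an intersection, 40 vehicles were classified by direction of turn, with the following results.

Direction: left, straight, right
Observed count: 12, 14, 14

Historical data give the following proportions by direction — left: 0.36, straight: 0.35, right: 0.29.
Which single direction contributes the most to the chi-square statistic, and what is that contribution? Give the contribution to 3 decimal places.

right, 0.497

Expected counts E_i = n·p_i: 40×0.36 = 14.4, 40×0.35 = 14, 40×0.29 = 11.6.
χ² = (12−14.4)²/14.4 + (14−14)²/14 + (14−11.6)²/11.6
   = 0.4000 + 0.0000 + 0.4966
The largest term is for right: 0.497.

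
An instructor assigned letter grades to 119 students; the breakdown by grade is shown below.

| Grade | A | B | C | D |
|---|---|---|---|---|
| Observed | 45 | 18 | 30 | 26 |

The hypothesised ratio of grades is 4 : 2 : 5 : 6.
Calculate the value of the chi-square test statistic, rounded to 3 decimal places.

Ratio total = 17. Expected counts: 119×4/17 = 28, 119×2/17 = 14, 119×5/17 = 35, 119×6/17 = 42.
A: (45 − 28)²/28 = 289/28 = 10.3214
B: (18 − 14)²/14 = 16/14 = 1.1429
C: (30 − 35)²/35 = 25/35 = 0.7143
D: (26 − 42)²/42 = 256/42 = 6.0952
Sum = 18.274

18.274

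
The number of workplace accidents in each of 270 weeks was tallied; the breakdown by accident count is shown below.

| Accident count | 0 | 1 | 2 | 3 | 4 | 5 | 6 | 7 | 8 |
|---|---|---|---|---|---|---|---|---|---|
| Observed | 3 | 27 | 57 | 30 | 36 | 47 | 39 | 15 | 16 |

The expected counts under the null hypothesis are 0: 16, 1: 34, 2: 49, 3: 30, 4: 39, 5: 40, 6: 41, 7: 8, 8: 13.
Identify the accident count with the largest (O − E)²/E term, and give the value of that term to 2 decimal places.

0, 10.56

cat         O        E   (O−E)²/E
0           3       16     10.563
1          27       34      1.441
2          57       49      1.306
3          30       30      0.000
4          36       39      0.231
5          47       40      1.225
6          39       41      0.098
7          15        8      6.125
8          16       13      0.692
The largest term is for 0: 10.56.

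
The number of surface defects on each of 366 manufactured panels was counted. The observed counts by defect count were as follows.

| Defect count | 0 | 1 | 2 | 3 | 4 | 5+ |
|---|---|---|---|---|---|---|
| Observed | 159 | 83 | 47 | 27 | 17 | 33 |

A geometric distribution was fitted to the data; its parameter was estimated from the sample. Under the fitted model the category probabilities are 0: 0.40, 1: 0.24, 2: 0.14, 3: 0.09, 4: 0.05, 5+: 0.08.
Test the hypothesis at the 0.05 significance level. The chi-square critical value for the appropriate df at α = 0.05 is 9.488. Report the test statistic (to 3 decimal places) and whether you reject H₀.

3.338; do not reject

Expected counts E_i = n·p_i: 366×0.40 = 146.4, 366×0.24 = 87.84, 366×0.14 = 51.24, 366×0.09 = 32.94, 366×0.05 = 18.3, 366×0.08 = 29.28.
0: (159 − 146.4)²/146.4 = 158.76/146.4 = 1.0844
1: (83 − 87.84)²/87.84 = 23.4256/87.84 = 0.2667
2: (47 − 51.24)²/51.24 = 17.9776/51.24 = 0.3509
3: (27 − 32.94)²/32.94 = 35.2836/32.94 = 1.0711
4: (17 − 18.3)²/18.3 = 1.69/18.3 = 0.0923
5+: (33 − 29.28)²/29.28 = 13.8384/29.28 = 0.4726
Sum = 3.338
df = 4. Since 3.338 < 9.488, we do not reject H₀.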